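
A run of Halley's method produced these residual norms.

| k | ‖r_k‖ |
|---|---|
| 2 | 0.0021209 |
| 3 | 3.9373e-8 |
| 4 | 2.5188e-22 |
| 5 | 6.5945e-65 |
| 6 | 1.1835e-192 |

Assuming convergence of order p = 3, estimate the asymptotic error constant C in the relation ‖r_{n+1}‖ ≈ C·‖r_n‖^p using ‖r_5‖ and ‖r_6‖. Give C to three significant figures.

4.13

C ≈ ‖r_6‖ / ‖r_5‖^3
  = 1.1835e-192 / (6.5945e-65)^3
  = 1.1835e-192 / 2.86778e-193 ≈ 4.1269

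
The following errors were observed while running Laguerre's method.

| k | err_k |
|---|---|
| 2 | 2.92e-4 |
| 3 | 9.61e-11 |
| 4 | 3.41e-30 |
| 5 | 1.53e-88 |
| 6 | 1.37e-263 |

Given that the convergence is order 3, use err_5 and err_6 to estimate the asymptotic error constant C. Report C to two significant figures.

3.8

C ≈ err_6 / err_5^3
  = 1.37e-263 / (1.53e-88)^3
  = 1.37e-263 / 3.58158e-264 ≈ 3.8251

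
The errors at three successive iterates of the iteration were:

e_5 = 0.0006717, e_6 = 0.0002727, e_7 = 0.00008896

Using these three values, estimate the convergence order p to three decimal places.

p ≈ ln(e_7/e_6) / ln(e_6/e_5)
  = ln(0.00008896/0.0002727) / ln(0.0002727/0.0006717)
  = ln(0.326219) / ln(0.405985)
  = -1.120186 / -0.901439 ≈ 1.242664

1.243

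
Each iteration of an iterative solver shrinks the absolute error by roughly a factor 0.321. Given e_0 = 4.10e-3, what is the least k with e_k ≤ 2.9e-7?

9

After k steps, e_k ≈ 4.10e-3·0.321^k.
Need 0.321^k ≤ 2.9e-7/4.10e-3 = 7.07317e-05.
k ≥ ln(7.07317e-05)/ln(0.321) = -9.5566/-1.13631 = 8.410.
Smallest integer k = 9.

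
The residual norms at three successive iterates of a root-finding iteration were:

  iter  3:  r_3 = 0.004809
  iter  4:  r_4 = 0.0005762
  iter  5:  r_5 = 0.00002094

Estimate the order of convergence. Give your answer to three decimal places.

p ≈ ln(r_5/r_4) / ln(r_4/r_3)
  = ln(0.00002094/0.0005762) / ln(0.0005762/0.004809)
  = ln(0.0363415) / ln(0.119817)
  = -3.314795 / -2.121790 ≈ 1.562263

1.562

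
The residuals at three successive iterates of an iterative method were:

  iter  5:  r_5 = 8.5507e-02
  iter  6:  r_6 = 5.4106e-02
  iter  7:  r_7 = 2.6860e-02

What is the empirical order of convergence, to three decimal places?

p ≈ ln(r_7/r_6) / ln(r_6/r_5)
  = ln(2.6860e-02/5.4106e-02) / ln(5.4106e-02/8.5507e-02)
  = ln(0.496433) / ln(0.632767)
  = -0.700307 / -0.457653 ≈ 1.530214

1.530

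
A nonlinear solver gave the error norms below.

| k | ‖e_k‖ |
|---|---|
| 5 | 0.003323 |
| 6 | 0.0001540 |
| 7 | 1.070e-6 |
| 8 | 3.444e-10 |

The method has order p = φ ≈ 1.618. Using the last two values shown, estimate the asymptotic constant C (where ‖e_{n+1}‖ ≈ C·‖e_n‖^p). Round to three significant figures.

1.58

C ≈ ‖e_8‖ / ‖e_7‖^1.618
  = 3.444e-10 / (1.070e-6)^1.618
  = 3.444e-10 / 2.18546e-10 ≈ 1.5759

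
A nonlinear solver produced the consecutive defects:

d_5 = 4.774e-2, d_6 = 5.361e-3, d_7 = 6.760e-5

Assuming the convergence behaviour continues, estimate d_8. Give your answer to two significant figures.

1.1e-8

First estimate the order: p ≈ ln(d_7/d_6) / ln(d_6/d_5) = ln(6.760e-5/5.361e-3)/ln(5.361e-3/4.774e-2) = ln(0.0126096)/ln(0.112296) ≈ 2.0000.
Then d_8 ≈ d_7·(d_7/d_6)^p = 6.760e-5·(0.0126096)^2.0000 = 6.760e-5·0.000159002 ≈ 1.075e-08.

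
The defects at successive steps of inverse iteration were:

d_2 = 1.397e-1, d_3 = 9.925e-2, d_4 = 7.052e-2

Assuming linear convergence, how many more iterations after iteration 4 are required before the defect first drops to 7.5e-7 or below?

34

Rate ρ ≈ d_4/d_3 = 7.052e-2/9.925e-2 = 0.7105.
After j more steps, d_{4+j} ≈ 7.052e-2·ρ^j; need ρ^j ≤ 7.5e-7/7.052e-2 = 1.06353e-05.
j ≥ ln(1.06353e-05)/ln(0.7105) = -11.4513/-0.34179 = 33.504.
So 34 more iterations are needed.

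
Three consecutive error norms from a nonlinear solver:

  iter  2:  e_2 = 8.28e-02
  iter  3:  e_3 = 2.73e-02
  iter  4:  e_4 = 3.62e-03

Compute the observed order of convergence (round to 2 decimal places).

p ≈ ln(e_4/e_3) / ln(e_3/e_2)
  = ln(3.62e-03/2.73e-02) / ln(2.73e-02/8.28e-02)
  = ln(0.132601) / ln(0.32971)
  = -2.02041 / -1.10954 ≈ 1.82094

1.82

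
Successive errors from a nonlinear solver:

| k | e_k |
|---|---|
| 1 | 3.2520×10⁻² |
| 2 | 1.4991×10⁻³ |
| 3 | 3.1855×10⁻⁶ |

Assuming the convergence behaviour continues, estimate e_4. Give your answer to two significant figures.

First estimate the order: p ≈ ln(e_3/e_2) / ln(e_2/e_1) = ln(3.1855×10⁻⁶/1.4991×10⁻³)/ln(1.4991×10⁻³/3.2520×10⁻²) = ln(0.00212494)/ln(0.0460978) ≈ 2.0000.
Then e_4 ≈ e_3·(e_3/e_2)^p = 3.1855×10⁻⁶·(0.00212494)^2.0000 = 3.1855×10⁻⁶·4.51537e-06 ≈ 1.438e-11.

1.4e-11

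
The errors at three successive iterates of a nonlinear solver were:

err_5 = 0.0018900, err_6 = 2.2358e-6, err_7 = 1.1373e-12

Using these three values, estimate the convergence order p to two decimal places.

2.15

p ≈ ln(err_7/err_6) / ln(err_6/err_5)
  = ln(1.1373e-12/2.2358e-6) / ln(2.2358e-6/0.0018900)
  = ln(5.08677e-07) / ln(0.00118296)
  = -14.49145 / -6.73974 ≈ 2.15015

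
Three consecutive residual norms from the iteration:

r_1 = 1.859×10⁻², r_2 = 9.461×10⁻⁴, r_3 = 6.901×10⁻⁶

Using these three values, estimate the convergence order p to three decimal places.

p ≈ ln(r_3/r_2) / ln(r_2/r_1)
  = ln(6.901×10⁻⁶/9.461×10⁻⁴) / ln(9.461×10⁻⁴/1.859×10⁻²)
  = ln(0.00729415) / ln(0.050893)
  = -4.920683 / -2.978030 ≈ 1.652328

1.652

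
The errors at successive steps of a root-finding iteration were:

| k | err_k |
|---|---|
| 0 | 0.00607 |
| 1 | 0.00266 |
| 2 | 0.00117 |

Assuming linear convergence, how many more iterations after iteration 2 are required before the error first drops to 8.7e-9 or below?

15

Rate ρ ≈ err_2/err_1 = 0.00117/0.00266 = 0.4398.
After j more steps, err_{2+j} ≈ 0.00117·ρ^j; need ρ^j ≤ 8.7e-9/0.00117 = 7.4359e-06.
j ≥ ln(7.4359e-06)/ln(0.4398) = -11.8092/-0.82144 = 14.376.
So 15 more iterations are needed.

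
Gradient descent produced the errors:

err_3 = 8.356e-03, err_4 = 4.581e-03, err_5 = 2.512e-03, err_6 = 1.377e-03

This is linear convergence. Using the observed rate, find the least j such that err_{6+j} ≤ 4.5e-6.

10

Rate ρ ≈ err_6/err_5 = 1.377e-03/2.512e-03 = 0.5482.
After j more steps, err_{6+j} ≈ 1.377e-03·ρ^j; need ρ^j ≤ 4.5e-6/1.377e-03 = 0.00326797.
j ≥ ln(0.00326797)/ln(0.5482) = -5.7236/-0.60112 = 9.522.
So 10 more iterations are needed.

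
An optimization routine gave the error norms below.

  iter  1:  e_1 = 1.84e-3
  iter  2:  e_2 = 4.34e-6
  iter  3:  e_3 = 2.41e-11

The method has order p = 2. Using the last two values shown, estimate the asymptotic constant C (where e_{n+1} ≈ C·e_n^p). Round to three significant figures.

C ≈ e_3 / e_2^2
  = 2.41e-11 / (4.34e-6)^2
  = 2.41e-11 / 1.88356e-11 ≈ 1.2795

1.28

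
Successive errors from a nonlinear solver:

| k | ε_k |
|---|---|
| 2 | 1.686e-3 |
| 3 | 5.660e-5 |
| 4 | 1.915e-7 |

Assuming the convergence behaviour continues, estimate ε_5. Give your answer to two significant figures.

First estimate the order: p ≈ ln(ε_4/ε_3) / ln(ε_3/ε_2) = ln(1.915e-7/5.660e-5)/ln(5.660e-5/1.686e-3) = ln(0.00338339)/ln(0.0335706) ≈ 1.6761.
Then ε_5 ≈ ε_4·(ε_4/ε_3)^p = 1.915e-7·(0.00338339)^1.6761 = 1.915e-7·7.22682e-05 ≈ 1.384e-11.

1.4e-11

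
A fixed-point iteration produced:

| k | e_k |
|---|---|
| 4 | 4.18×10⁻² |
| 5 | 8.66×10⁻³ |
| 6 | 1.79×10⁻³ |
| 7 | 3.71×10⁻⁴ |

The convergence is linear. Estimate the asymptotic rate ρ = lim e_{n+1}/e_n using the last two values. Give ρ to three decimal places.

ρ ≈ e_7/e_6 = 3.71×10⁻⁴/1.79×10⁻³ = 0.20726

0.207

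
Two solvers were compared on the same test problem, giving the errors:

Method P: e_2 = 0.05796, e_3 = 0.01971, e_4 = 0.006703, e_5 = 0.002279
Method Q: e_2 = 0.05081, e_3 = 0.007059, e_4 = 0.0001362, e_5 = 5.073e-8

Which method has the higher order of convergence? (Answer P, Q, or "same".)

Method P: p ≈ ln(0.002279/0.006703)/ln(0.006703/0.01971) ≈ 1.00.
Method Q: p ≈ ln(5.073e-8/0.0001362)/ln(0.0001362/0.007059) ≈ 2.00.
Method Q has the higher order (≈2.0 vs ≈1.0).

Q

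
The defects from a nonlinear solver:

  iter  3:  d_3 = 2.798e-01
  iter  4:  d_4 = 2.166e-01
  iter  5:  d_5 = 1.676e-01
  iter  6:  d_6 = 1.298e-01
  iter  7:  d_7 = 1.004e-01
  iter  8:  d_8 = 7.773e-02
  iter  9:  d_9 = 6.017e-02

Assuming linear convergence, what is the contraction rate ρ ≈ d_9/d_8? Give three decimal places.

0.774

ρ ≈ d_9/d_8 = 6.017e-02/7.773e-02 = 0.77409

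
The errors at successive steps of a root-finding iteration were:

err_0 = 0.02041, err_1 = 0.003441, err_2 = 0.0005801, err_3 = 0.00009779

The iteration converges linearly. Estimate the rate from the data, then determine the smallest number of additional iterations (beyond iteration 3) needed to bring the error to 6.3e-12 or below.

Rate ρ ≈ err_3/err_2 = 0.00009779/0.0005801 = 0.1686.
After j more steps, err_{3+j} ≈ 0.00009779·ρ^j; need ρ^j ≤ 6.3e-12/0.00009779 = 6.44238e-08.
j ≥ ln(6.44238e-08)/ln(0.1686) = -16.5578/-1.78023 = 9.301.
So 10 more iterations are needed.

10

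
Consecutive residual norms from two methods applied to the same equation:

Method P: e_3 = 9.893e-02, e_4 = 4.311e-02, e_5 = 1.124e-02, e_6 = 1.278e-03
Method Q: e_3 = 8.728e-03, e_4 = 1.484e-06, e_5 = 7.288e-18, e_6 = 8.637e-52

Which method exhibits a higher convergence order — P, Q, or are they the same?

Q

Method P: p ≈ ln(1.278e-03/1.124e-02)/ln(1.124e-02/4.311e-02) ≈ 1.62.
Method Q: p ≈ ln(8.637e-52/7.288e-18)/ln(7.288e-18/1.484e-06) ≈ 3.00.
Method Q has the higher order (≈3.0 vs ≈1.6).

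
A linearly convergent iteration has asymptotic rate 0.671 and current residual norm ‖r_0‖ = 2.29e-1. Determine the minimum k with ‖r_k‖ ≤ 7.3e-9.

44

After k steps, ‖r_k‖ ≈ 2.29e-1·0.671^k.
Need 0.671^k ≤ 7.3e-9/2.29e-1 = 3.18777e-08.
k ≥ ln(3.18777e-08)/ln(0.671) = -17.2614/-0.39899 = 43.263.
Smallest integer k = 44.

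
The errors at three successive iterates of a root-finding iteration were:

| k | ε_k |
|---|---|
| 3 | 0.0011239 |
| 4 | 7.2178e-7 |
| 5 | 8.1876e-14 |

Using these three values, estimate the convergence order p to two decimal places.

p ≈ ln(ε_5/ε_4) / ln(ε_4/ε_3)
  = ln(8.1876e-14/7.2178e-7) / ln(7.2178e-7/0.0011239)
  = ln(1.13436e-07) / ln(0.00064221)
  = -15.99203 / -7.35060 ≈ 2.17561

2.18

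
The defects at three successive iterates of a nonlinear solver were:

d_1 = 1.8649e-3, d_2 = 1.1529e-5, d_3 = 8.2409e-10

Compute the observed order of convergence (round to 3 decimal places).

p ≈ ln(d_3/d_2) / ln(d_2/d_1)
  = ln(8.2409e-10/1.1529e-5) / ln(1.1529e-5/1.8649e-3)
  = ln(7.14797e-05) / ln(0.0061821)
  = -9.546097 / -5.086097 ≈ 1.876900

1.877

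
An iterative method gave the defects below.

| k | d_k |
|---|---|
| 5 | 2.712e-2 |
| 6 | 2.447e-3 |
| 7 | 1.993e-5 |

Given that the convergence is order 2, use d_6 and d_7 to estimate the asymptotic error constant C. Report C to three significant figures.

C ≈ d_7 / d_6^2
  = 1.993e-5 / (2.447e-3)^2
  = 1.993e-5 / 5.98781e-06 ≈ 3.3284

3.33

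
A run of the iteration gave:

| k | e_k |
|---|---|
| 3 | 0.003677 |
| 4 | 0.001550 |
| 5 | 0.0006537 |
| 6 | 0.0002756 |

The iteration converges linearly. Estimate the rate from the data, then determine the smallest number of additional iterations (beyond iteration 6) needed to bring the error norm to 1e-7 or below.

Rate ρ ≈ e_6/e_5 = 0.0002756/0.0006537 = 0.4216.
After j more steps, e_{6+j} ≈ 0.0002756·ρ^j; need ρ^j ≤ 1e-7/0.0002756 = 0.000362845.
j ≥ ln(0.000362845)/ln(0.4216) = -7.9215/-0.86370 = 9.172.
So 10 more iterations are needed.

10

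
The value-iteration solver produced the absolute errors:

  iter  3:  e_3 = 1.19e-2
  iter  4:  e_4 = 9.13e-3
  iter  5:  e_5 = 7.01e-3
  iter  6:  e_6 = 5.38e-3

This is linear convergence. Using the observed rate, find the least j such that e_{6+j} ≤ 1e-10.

Rate ρ ≈ e_6/e_5 = 5.38e-3/7.01e-3 = 0.7675.
After j more steps, e_{6+j} ≈ 5.38e-3·ρ^j; need ρ^j ≤ 1e-10/5.38e-3 = 1.85874e-08.
j ≥ ln(1.85874e-08)/ln(0.7675) = -17.8008/-0.26462 = 67.269.
So 68 more iterations are needed.

68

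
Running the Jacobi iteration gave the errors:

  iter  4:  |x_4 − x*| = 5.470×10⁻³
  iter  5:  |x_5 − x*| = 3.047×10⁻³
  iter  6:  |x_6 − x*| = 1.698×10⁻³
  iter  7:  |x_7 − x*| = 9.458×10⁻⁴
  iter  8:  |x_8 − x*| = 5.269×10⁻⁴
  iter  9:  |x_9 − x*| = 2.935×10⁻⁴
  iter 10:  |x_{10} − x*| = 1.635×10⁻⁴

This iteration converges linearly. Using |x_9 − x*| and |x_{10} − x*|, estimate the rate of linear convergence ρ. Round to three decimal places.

0.557

ρ ≈ |x_{10} − x*|/|x_9 − x*| = 1.635×10⁻⁴/2.935×10⁻⁴ = 0.55707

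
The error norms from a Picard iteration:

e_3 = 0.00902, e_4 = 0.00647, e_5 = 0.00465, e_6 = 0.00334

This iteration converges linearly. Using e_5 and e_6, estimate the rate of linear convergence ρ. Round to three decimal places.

ρ ≈ e_6/e_5 = 0.00334/0.00465 = 0.71828

0.718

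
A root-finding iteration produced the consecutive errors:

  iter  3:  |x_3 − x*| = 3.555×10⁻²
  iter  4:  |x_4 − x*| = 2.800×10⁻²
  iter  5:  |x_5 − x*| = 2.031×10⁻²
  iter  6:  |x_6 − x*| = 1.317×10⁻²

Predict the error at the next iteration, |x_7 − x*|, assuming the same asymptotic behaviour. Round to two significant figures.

First estimate the order: p ≈ ln(|x_6 − x*|/|x_5 − x*|) / ln(|x_5 − x*|/|x_4 − x*|) = ln(1.317×10⁻²/2.031×10⁻²)/ln(2.031×10⁻²/2.800×10⁻²) = ln(0.648449)/ln(0.725357) ≈ 1.3491.
Then |x_7 − x*| ≈ |x_6 − x*|·(|x_6 − x*|/|x_5 − x*|)^p = 1.317×10⁻²·(0.648449)^1.3491 = 1.317×10⁻²·0.557445 ≈ 0.007342.

7.3e-3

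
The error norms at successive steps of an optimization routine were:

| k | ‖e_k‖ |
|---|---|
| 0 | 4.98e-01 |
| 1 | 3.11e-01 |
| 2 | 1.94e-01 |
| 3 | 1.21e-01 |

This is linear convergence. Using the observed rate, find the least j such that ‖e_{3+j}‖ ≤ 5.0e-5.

17

Rate ρ ≈ ‖e_3‖/‖e_2‖ = 1.21e-01/1.94e-01 = 0.6237.
After j more steps, ‖e_{3+j}‖ ≈ 1.21e-01·ρ^j; need ρ^j ≤ 5.0e-5/1.21e-01 = 0.000413223.
j ≥ ln(0.000413223)/ln(0.6237) = -7.7915/-0.47209 = 16.504.
So 17 more iterations are needed.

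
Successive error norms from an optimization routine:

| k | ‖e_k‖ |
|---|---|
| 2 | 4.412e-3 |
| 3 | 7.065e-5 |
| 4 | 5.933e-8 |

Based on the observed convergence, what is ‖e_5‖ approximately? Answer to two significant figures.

First estimate the order: p ≈ ln(‖e_4‖/‖e_3‖) / ln(‖e_3‖/‖e_2‖) = ln(5.933e-8/7.065e-5)/ln(7.065e-5/4.412e-3) = ln(0.000839774)/ln(0.0160131) ≈ 1.7131.
Then ‖e_5‖ ≈ ‖e_4‖·(‖e_4‖/‖e_3‖)^p = 5.933e-8·(0.000839774)^1.7131 = 5.933e-8·5.38e-06 ≈ 3.192e-13.

3.2e-13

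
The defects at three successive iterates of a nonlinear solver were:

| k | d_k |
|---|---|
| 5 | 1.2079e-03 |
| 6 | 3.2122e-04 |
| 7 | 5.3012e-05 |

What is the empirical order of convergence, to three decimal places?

p ≈ ln(d_7/d_6) / ln(d_6/d_5)
  = ln(5.3012e-05/3.2122e-04) / ln(3.2122e-04/1.2079e-03)
  = ln(0.165033) / ln(0.265933)
  = -1.801610 / -1.324511 ≈ 1.360208

1.360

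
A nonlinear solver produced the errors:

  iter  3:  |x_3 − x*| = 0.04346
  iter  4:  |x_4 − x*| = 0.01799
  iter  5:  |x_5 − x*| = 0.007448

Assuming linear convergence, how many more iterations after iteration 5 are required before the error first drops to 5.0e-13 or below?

Rate ρ ≈ |x_5 − x*|/|x_4 − x*| = 0.007448/0.01799 = 0.4140.
After j more steps, |x_{5+j} − x*| ≈ 0.007448·ρ^j; need ρ^j ≤ 5.0e-13/0.007448 = 6.71321e-11.
j ≥ ln(6.71321e-11)/ln(0.4140) = -23.4244/-0.88189 = 26.562.
So 27 more iterations are needed.

27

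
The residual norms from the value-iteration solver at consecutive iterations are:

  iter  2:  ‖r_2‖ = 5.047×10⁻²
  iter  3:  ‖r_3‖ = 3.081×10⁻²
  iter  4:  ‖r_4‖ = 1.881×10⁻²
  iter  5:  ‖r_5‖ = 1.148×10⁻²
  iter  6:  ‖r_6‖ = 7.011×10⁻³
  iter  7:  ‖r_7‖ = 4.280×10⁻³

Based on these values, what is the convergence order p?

1

Consecutive ratios: ‖r_7‖/‖r_6‖ = 4.280×10⁻³/7.011×10⁻³ = 0.610469, ‖r_6‖/‖r_5‖ = 7.011×10⁻³/1.148×10⁻² = 0.610714.
p ≈ ln(0.610469)/ln(0.610714) = -0.4935/-0.4931 ≈ 1.00.
So the convergence is linear (order 1).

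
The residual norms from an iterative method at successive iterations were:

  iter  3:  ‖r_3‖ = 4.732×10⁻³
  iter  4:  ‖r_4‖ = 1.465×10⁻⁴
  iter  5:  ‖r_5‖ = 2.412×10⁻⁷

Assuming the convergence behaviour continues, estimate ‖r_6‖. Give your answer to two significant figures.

1.8e-12

First estimate the order: p ≈ ln(‖r_5‖/‖r_4‖) / ln(‖r_4‖/‖r_3‖) = ln(2.412×10⁻⁷/1.465×10⁻⁴)/ln(1.465×10⁻⁴/4.732×10⁻³) = ln(0.00164642)/ln(0.0309594) ≈ 1.8443.
Then ‖r_6‖ ≈ ‖r_5‖·(‖r_5‖/‖r_4‖)^p = 2.412×10⁻⁷·(0.00164642)^1.8443 = 2.412×10⁻⁷·7.35302e-06 ≈ 1.774e-12.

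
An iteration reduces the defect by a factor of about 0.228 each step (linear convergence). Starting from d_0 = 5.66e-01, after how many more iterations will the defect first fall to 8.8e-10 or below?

After k steps, d_k ≈ 5.66e-01·0.228^k.
Need 0.228^k ≤ 8.8e-10/5.66e-01 = 1.55477e-09.
k ≥ ln(1.55477e-09)/ln(0.228) = -20.2819/-1.47841 = 13.719.
Smallest integer k = 14.

14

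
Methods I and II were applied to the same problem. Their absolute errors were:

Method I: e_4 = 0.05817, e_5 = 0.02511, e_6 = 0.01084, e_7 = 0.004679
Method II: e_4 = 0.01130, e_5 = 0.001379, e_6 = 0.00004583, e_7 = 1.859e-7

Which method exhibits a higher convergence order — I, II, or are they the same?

II

Method I: p ≈ ln(0.004679/0.01084)/ln(0.01084/0.02511) ≈ 1.00.
Method II: p ≈ ln(1.859e-7/0.00004583)/ln(0.00004583/0.001379) ≈ 1.62.
Method II has the higher order (≈1.6 vs ≈1.0).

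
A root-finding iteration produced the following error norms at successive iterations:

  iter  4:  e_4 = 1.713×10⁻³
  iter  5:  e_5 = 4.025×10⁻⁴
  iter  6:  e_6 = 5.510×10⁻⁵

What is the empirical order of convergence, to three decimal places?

1.373

p ≈ ln(e_6/e_5) / ln(e_5/e_4)
  = ln(5.510×10⁻⁵/4.025×10⁻⁴) / ln(4.025×10⁻⁴/1.713×10⁻³)
  = ln(0.136894) / ln(0.234968)
  = -1.988548 / -1.448306 ≈ 1.373016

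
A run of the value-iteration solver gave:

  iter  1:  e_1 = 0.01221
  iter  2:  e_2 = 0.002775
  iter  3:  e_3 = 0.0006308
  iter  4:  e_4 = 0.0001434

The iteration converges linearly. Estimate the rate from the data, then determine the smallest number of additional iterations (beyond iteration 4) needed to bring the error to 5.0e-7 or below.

4

Rate ρ ≈ e_4/e_3 = 0.0001434/0.0006308 = 0.2273.
After j more steps, e_{4+j} ≈ 0.0001434·ρ^j; need ρ^j ≤ 5.0e-7/0.0001434 = 0.00348675.
j ≥ ln(0.00348675)/ln(0.2273) = -5.6588/-1.48148 = 3.820.
So 4 more iterations are needed.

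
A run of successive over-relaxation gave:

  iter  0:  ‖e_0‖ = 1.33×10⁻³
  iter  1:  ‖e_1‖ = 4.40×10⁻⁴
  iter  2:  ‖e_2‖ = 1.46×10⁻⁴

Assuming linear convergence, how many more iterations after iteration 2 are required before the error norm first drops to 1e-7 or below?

7

Rate ρ ≈ ‖e_2‖/‖e_1‖ = 1.46×10⁻⁴/4.40×10⁻⁴ = 0.3318.
After j more steps, ‖e_{2+j}‖ ≈ 1.46×10⁻⁴·ρ^j; need ρ^j ≤ 1e-7/1.46×10⁻⁴ = 0.000684932.
j ≥ ln(0.000684932)/ln(0.3318) = -7.2862/-1.10322 = 6.604.
So 7 more iterations are needed.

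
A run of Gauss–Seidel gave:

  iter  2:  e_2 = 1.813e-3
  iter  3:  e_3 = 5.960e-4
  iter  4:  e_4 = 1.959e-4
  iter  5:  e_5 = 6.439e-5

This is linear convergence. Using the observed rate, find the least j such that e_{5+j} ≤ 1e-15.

Rate ρ ≈ e_5/e_4 = 6.439e-5/1.959e-4 = 0.3287.
After j more steps, e_{5+j} ≈ 6.439e-5·ρ^j; need ρ^j ≤ 1e-15/6.439e-5 = 1.55304e-11.
j ≥ ln(1.55304e-11)/ln(0.3287) = -24.8882/-1.11261 = 22.369.
So 23 more iterations are needed.

23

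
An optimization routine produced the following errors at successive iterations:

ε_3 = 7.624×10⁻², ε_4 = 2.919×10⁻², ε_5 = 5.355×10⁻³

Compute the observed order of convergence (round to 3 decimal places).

1.766

p ≈ ln(ε_5/ε_4) / ln(ε_4/ε_3)
  = ln(5.355×10⁻³/2.919×10⁻²) / ln(2.919×10⁻²/7.624×10⁻²)
  = ln(0.183453) / ln(0.38287)
  = -1.695797 / -0.960060 ≈ 1.766345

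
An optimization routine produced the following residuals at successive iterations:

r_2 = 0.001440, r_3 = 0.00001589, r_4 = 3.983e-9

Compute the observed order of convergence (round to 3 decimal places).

p ≈ ln(r_4/r_3) / ln(r_3/r_2)
  = ln(3.983e-9/0.00001589) / ln(0.00001589/0.001440)
  = ln(0.000250661) / ln(0.0110347)
  = -8.291409 / -4.506710 ≈ 1.839792

1.840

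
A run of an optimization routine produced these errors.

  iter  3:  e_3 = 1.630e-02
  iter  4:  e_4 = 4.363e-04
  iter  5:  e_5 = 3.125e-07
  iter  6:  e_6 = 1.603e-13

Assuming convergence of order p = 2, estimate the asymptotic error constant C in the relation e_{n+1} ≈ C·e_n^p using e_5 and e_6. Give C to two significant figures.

C ≈ e_6 / e_5^2
  = 1.603e-13 / (3.125e-07)^2
  = 1.603e-13 / 9.76563e-14 ≈ 1.6415

1.6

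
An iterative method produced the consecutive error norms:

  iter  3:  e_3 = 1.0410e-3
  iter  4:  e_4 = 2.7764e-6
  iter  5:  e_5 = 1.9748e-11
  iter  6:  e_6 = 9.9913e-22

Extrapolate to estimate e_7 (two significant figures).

First estimate the order: p ≈ ln(e_6/e_5) / ln(e_5/e_4) = ln(9.9913e-22/1.9748e-11)/ln(1.9748e-11/2.7764e-6) = ln(5.0594e-11)/ln(7.11281e-06) ≈ 2.0000.
Then e_7 ≈ e_6·(e_6/e_5)^p = 9.9913e-22·(5.0594e-11)^2.0000 = 9.9913e-22·2.55975e-21 ≈ 2.558e-42.

2.6e-42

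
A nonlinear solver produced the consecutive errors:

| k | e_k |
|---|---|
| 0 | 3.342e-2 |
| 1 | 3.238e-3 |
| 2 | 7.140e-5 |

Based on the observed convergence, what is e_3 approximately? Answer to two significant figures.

First estimate the order: p ≈ ln(e_2/e_1) / ln(e_1/e_0) = ln(7.140e-5/3.238e-3)/ln(3.238e-3/3.342e-2) = ln(0.0220506)/ln(0.0968881) ≈ 1.6341.
Then e_3 ≈ e_2·(e_2/e_1)^p = 7.140e-5·(0.0220506)^1.6341 = 7.140e-5·0.00196328 ≈ 1.402e-07.

1.4e-7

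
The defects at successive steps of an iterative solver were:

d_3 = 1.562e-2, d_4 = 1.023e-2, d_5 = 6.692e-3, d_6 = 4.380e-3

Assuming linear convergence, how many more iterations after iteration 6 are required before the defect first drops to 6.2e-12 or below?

Rate ρ ≈ d_6/d_5 = 4.380e-3/6.692e-3 = 0.6545.
After j more steps, d_{6+j} ≈ 4.380e-3·ρ^j; need ρ^j ≤ 6.2e-12/4.380e-3 = 1.41553e-09.
j ≥ ln(1.41553e-09)/ln(0.6545) = -20.3758/-0.42388 = 48.070.
So 49 more iterations are needed.

49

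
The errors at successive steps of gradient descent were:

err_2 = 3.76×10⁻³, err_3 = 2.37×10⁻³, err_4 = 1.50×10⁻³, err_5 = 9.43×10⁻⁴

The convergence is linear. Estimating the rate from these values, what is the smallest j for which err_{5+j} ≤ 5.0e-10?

Rate ρ ≈ err_5/err_4 = 9.43×10⁻⁴/1.50×10⁻³ = 0.6287.
After j more steps, err_{5+j} ≈ 9.43×10⁻⁴·ρ^j; need ρ^j ≤ 5.0e-10/9.43×10⁻⁴ = 5.30223e-07.
j ≥ ln(5.30223e-07)/ln(0.6287) = -14.4500/-0.46410 = 31.136.
So 32 more iterations are needed.

32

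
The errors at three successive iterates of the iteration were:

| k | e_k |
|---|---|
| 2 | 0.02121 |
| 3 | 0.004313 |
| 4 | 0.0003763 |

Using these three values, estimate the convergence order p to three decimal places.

1.531

p ≈ ln(e_4/e_3) / ln(e_3/e_2)
  = ln(0.0003763/0.004313) / ln(0.004313/0.02121)
  = ln(0.0872479) / ln(0.203347)
  = -2.439002 / -1.592841 ≈ 1.531228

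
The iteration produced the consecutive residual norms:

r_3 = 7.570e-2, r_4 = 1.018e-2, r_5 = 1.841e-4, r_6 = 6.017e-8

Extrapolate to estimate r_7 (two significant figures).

First estimate the order: p ≈ ln(r_6/r_5) / ln(r_5/r_4) = ln(6.017e-8/1.841e-4)/ln(1.841e-4/1.018e-2) = ln(0.000326833)/ln(0.0180845) ≈ 2.0002.
Then r_7 ≈ r_6·(r_6/r_5)^p = 6.017e-8·(0.000326833)^2.0002 = 6.017e-8·1.06648e-07 ≈ 6.417e-15.

6.4e-15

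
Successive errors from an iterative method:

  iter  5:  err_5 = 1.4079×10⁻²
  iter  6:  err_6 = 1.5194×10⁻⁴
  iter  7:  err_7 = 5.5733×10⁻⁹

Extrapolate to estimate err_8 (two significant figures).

First estimate the order: p ≈ ln(err_7/err_6) / ln(err_6/err_5) = ln(5.5733×10⁻⁹/1.5194×10⁻⁴)/ln(1.5194×10⁻⁴/1.4079×10⁻²) = ln(3.66809e-05)/ln(0.010792) ≈ 2.2551.
Then err_8 ≈ err_7·(err_7/err_6)^p = 5.5733×10⁻⁹·(3.66809e-05)^2.2551 = 5.5733×10⁻⁹·9.93959e-11 ≈ 5.54e-19.

5.5e-19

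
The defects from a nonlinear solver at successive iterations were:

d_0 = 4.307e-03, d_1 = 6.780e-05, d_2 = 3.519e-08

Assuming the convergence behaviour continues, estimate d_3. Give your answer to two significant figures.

3.6e-14

First estimate the order: p ≈ ln(d_2/d_1) / ln(d_1/d_0) = ln(3.519e-08/6.780e-05)/ln(6.780e-05/4.307e-03) = ln(0.000519027)/ln(0.0157418) ≈ 1.8219.
Then d_3 ≈ d_2·(d_2/d_1)^p = 3.519e-08·(0.000519027)^1.8219 = 3.519e-08·1.03611e-06 ≈ 3.646e-14.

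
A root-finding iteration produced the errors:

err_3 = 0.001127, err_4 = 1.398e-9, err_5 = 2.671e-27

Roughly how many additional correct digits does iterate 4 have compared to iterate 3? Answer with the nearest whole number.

Digits gained ≈ log₁₀(err_3/err_4) = log₁₀(0.001127/1.398e-9) = log₁₀(806152) ≈ 5.906.

6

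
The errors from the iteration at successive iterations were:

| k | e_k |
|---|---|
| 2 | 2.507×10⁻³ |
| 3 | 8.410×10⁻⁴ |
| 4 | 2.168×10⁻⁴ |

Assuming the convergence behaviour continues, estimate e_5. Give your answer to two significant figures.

First estimate the order: p ≈ ln(e_4/e_3) / ln(e_3/e_2) = ln(2.168×10⁻⁴/8.410×10⁻⁴)/ln(8.410×10⁻⁴/2.507×10⁻³) = ln(0.257788)/ln(0.335461) ≈ 1.2411.
Then e_5 ≈ e_4·(e_4/e_3)^p = 2.168×10⁻⁴·(0.257788)^1.2411 = 2.168×10⁻⁴·0.185917 ≈ 4.031e-05.

4.0e-5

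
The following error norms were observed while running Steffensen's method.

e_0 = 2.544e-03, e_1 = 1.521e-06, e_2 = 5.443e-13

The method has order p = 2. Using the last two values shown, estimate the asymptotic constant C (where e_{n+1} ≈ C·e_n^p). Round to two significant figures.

C ≈ e_2 / e_1^2
  = 5.443e-13 / (1.521e-06)^2
  = 5.443e-13 / 2.31344e-12 ≈ 0.23528

0.24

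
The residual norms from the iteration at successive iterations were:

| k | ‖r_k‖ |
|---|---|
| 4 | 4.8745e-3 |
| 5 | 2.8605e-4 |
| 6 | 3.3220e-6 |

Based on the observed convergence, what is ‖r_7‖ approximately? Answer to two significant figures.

3.0e-9

First estimate the order: p ≈ ln(‖r_6‖/‖r_5‖) / ln(‖r_5‖/‖r_4‖) = ln(3.3220e-6/2.8605e-4)/ln(2.8605e-4/4.8745e-3) = ln(0.0116134)/ln(0.0586829) ≈ 1.5713.
Then ‖r_7‖ ≈ ‖r_6‖·(‖r_6‖/‖r_5‖)^p = 3.3220e-6·(0.0116134)^1.5713 = 3.3220e-6·0.0009109 ≈ 3.026e-09.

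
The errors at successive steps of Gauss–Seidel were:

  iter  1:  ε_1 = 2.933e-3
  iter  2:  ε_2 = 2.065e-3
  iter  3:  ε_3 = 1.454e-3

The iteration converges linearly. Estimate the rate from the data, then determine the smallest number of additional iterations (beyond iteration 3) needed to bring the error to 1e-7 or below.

28

Rate ρ ≈ ε_3/ε_2 = 1.454e-3/2.065e-3 = 0.7041.
After j more steps, ε_{3+j} ≈ 1.454e-3·ρ^j; need ρ^j ≤ 1e-7/1.454e-3 = 6.87758e-05.
j ≥ ln(6.87758e-05)/ln(0.7041) = -9.5847/-0.35083 = 27.320.
So 28 more iterations are needed.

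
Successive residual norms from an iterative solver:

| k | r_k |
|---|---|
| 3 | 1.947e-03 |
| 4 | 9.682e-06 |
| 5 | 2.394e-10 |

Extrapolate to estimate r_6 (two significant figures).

First estimate the order: p ≈ ln(r_5/r_4) / ln(r_4/r_3) = ln(2.394e-10/9.682e-06)/ln(9.682e-06/1.947e-03) = ln(2.47263e-05)/ln(0.00497278) ≈ 2.0000.
Then r_6 ≈ r_5·(r_5/r_4)^p = 2.394e-10·(2.47263e-05)^2.0000 = 2.394e-10·6.1139e-10 ≈ 1.464e-19.

1.5e-19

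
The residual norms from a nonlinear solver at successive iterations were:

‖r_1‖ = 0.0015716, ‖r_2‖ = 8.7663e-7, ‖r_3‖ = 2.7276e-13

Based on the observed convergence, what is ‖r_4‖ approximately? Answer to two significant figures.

First estimate the order: p ≈ ln(‖r_3‖/‖r_2‖) / ln(‖r_2‖/‖r_1‖) = ln(2.7276e-13/8.7663e-7)/ln(8.7663e-7/0.0015716) = ln(3.11146e-07)/ln(0.000557795) ≈ 2.0000.
Then ‖r_4‖ ≈ ‖r_3‖·(‖r_3‖/‖r_2‖)^p = 2.7276e-13·(3.11146e-07)^2.0000 = 2.7276e-13·9.68118e-14 ≈ 2.641e-26.

2.6e-26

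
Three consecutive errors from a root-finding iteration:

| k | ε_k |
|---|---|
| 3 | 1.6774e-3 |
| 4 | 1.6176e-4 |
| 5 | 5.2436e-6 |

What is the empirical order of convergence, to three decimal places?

p ≈ ln(ε_5/ε_4) / ln(ε_4/ε_3)
  = ln(5.2436e-6/1.6176e-4) / ln(1.6176e-4/1.6774e-3)
  = ln(0.0324159) / ln(0.096435)
  = -3.429106 / -2.338886 ≈ 1.466128

1.466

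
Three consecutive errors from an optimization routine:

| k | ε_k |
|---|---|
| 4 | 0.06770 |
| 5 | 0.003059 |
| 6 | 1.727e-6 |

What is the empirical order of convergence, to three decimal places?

p ≈ ln(ε_6/ε_5) / ln(ε_5/ε_4)
  = ln(1.727e-6/0.003059) / ln(0.003059/0.06770)
  = ln(0.000564564) / ln(0.0451846)
  = -7.479457 / -3.096999 ≈ 2.415066

2.415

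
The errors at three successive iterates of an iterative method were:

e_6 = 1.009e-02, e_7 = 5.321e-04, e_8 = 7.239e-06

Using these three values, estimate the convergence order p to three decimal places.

1.460

p ≈ ln(e_8/e_7) / ln(e_7/e_6)
  = ln(7.239e-06/5.321e-04) / ln(5.321e-04/1.009e-02)
  = ln(0.0136046) / ln(0.0527354)
  = -4.297347 / -2.942468 ≈ 1.460457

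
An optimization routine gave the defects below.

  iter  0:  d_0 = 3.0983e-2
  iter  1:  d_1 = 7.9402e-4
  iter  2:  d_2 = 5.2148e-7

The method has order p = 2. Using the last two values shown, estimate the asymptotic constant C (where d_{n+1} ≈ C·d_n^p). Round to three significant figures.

0.827

C ≈ d_2 / d_1^2
  = 5.2148e-7 / (7.9402e-4)^2
  = 5.2148e-7 / 6.30468e-07 ≈ 0.82713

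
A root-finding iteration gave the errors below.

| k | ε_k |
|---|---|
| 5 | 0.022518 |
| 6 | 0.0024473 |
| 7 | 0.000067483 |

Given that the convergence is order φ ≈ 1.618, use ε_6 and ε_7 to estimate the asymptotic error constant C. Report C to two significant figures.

1.1

C ≈ ε_7 / ε_6^1.618
  = 0.000067483 / (0.0024473)^1.618
  = 0.000067483 / 5.95519e-05 ≈ 1.1332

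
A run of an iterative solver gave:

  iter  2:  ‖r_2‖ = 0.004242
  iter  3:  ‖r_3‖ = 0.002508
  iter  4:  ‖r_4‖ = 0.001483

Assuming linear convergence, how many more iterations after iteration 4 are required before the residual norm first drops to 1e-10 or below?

32

Rate ρ ≈ ‖r_4‖/‖r_3‖ = 0.001483/0.002508 = 0.5913.
After j more steps, ‖r_{4+j}‖ ≈ 0.001483·ρ^j; need ρ^j ≤ 1e-10/0.001483 = 6.74309e-08.
j ≥ ln(6.74309e-08)/ln(0.5913) = -16.5122/-0.52543 = 31.426.
So 32 more iterations are needed.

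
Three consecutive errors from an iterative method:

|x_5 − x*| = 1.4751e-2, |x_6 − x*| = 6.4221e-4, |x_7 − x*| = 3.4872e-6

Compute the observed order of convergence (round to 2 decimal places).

p ≈ ln(|x_7 − x*|/|x_6 − x*|) / ln(|x_6 − x*|/|x_5 − x*|)
  = ln(3.4872e-6/6.4221e-4) / ln(6.4221e-4/1.4751e-2)
  = ln(0.00543) / ln(0.0435367)
  = -5.21582 / -3.13415 ≈ 1.66419

1.66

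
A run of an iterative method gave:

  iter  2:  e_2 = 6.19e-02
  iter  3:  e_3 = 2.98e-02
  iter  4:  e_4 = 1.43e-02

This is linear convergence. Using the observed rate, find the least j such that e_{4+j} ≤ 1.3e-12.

32

Rate ρ ≈ e_4/e_3 = 1.43e-02/2.98e-02 = 0.4799.
After j more steps, e_{4+j} ≈ 1.43e-02·ρ^j; need ρ^j ≤ 1.3e-12/1.43e-02 = 9.09091e-11.
j ≥ ln(9.09091e-11)/ln(0.4799) = -23.1212/-0.73418 = 31.493.
So 32 more iterations are needed.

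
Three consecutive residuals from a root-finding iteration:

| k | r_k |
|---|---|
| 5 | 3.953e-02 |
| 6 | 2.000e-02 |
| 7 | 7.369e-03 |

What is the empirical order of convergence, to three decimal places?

p ≈ ln(r_7/r_6) / ln(r_6/r_5)
  = ln(7.369e-03/2.000e-02) / ln(2.000e-02/3.953e-02)
  = ln(0.36845) / ln(0.505945)
  = -0.998450 / -0.681327 ≈ 1.465449

1.465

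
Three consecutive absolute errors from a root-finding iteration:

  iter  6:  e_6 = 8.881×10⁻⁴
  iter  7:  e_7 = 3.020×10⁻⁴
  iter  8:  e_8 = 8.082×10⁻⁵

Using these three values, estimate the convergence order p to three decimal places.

p ≈ ln(e_8/e_7) / ln(e_7/e_6)
  = ln(8.082×10⁻⁵/3.020×10⁻⁴) / ln(3.020×10⁻⁴/8.881×10⁻⁴)
  = ln(0.267616) / ln(0.340052)
  = -1.318202 / -1.078657 ≈ 1.222077

1.222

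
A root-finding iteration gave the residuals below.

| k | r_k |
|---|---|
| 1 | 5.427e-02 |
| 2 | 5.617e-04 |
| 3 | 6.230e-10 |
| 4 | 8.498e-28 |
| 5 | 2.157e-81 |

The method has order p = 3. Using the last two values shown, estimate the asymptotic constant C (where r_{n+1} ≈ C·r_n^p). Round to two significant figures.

3.5

C ≈ r_5 / r_4^3
  = 2.157e-81 / (8.498e-28)^3
  = 2.157e-81 / 6.13692e-82 ≈ 3.5148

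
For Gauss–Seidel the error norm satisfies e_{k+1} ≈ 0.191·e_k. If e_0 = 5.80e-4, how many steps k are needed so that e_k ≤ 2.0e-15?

After k steps, e_k ≈ 5.80e-4·0.191^k.
Need 0.191^k ≤ 2.0e-15/5.80e-4 = 3.44828e-12.
k ≥ ln(3.44828e-12)/ln(0.191) = -26.3931/-1.65548 = 15.943.
Smallest integer k = 16.

16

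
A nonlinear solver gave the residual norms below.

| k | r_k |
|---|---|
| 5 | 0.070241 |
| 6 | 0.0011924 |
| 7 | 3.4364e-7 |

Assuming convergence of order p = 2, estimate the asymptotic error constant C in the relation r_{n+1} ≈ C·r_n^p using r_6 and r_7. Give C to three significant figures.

0.242

C ≈ r_7 / r_6^2
  = 3.4364e-7 / (0.0011924)^2
  = 3.4364e-7 / 1.42182e-06 ≈ 0.24169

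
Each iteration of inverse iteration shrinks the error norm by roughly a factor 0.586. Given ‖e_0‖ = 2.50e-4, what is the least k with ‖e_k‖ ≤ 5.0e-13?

After k steps, ‖e_k‖ ≈ 2.50e-4·0.586^k.
Need 0.586^k ≤ 5.0e-13/2.50e-4 = 2e-09.
k ≥ ln(2e-09)/ln(0.586) = -20.0301/-0.53444 = 37.479.
Smallest integer k = 38.

38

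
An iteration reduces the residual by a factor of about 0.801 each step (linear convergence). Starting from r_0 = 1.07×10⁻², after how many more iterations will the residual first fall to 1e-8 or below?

63

After k steps, r_k ≈ 1.07×10⁻²·0.801^k.
Need 0.801^k ≤ 1e-8/1.07×10⁻² = 9.34579e-07.
k ≥ ln(9.34579e-07)/ln(0.801) = -13.8832/-0.22189 = 62.568.
Smallest integer k = 63.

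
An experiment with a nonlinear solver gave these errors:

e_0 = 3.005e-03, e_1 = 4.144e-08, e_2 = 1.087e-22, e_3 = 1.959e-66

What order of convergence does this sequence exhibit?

Consecutive ratios: e_3/e_2 = 1.959e-66/1.087e-22 = 1.80221e-44, e_2/e_1 = 1.087e-22/4.144e-08 = 2.62307e-15.
p ≈ ln(1.80221e-44)/ln(2.62307e-15) = -100.7247/-33.5744 ≈ 3.00.
So the convergence is cubic (order 3).

3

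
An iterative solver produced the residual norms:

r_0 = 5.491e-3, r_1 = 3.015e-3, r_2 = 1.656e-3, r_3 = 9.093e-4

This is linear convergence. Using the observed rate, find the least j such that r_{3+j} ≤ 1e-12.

Rate ρ ≈ r_3/r_2 = 9.093e-4/1.656e-3 = 0.5491.
After j more steps, r_{3+j} ≈ 9.093e-4·ρ^j; need ρ^j ≤ 1e-12/9.093e-4 = 1.09975e-09.
j ≥ ln(1.09975e-09)/ln(0.5491) = -20.6282/-0.59947 = 34.411.
So 35 more iterations are needed.

35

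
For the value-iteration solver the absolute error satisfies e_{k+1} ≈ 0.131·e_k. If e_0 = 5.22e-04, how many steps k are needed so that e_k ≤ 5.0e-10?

7

After k steps, e_k ≈ 5.22e-04·0.131^k.
Need 0.131^k ≤ 5.0e-10/5.22e-04 = 9.57854e-07.
k ≥ ln(9.57854e-07)/ln(0.131) = -13.8586/-2.03256 = 6.818.
Smallest integer k = 7.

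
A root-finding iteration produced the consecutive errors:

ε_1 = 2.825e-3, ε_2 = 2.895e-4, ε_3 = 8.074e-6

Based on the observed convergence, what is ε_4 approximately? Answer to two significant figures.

First estimate the order: p ≈ ln(ε_3/ε_2) / ln(ε_2/ε_1) = ln(8.074e-6/2.895e-4)/ln(2.895e-4/2.825e-3) = ln(0.0278895)/ln(0.102478) ≈ 1.5713.
Then ε_4 ≈ ε_3·(ε_3/ε_2)^p = 8.074e-6·(0.0278895)^1.5713 = 8.074e-6·0.00360845 ≈ 2.913e-08.

2.9e-8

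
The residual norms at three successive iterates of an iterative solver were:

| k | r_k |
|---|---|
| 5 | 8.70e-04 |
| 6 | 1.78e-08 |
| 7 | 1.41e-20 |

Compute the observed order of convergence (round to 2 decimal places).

2.58

p ≈ ln(r_7/r_6) / ln(r_6/r_5)
  = ln(1.41e-20/1.78e-08) / ln(1.78e-08/8.70e-04)
  = ln(7.92135e-13) / ln(2.04598e-05)
  = -27.86404 / -10.79705 ≈ 2.58071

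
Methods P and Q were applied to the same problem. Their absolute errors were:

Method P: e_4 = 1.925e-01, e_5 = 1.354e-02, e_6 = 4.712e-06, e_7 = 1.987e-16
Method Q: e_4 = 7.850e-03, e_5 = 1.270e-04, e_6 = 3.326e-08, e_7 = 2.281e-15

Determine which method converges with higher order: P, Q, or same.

Method P: p ≈ ln(1.987e-16/4.712e-06)/ln(4.712e-06/1.354e-02) ≈ 3.00.
Method Q: p ≈ ln(2.281e-15/3.326e-08)/ln(3.326e-08/1.270e-04) ≈ 2.00.
Method P has the higher order (≈3.0 vs ≈2.0).

P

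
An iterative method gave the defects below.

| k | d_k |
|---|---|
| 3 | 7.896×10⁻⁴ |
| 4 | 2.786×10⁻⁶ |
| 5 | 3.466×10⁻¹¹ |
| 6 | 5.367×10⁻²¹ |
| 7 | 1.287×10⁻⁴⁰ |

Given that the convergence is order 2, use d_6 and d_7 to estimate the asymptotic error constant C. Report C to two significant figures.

C ≈ d_7 / d_6^2
  = 1.287×10⁻⁴⁰ / (5.367×10⁻²¹)^2
  = 1.287×10⁻⁴⁰ / 2.88047e-41 ≈ 4.468

4.5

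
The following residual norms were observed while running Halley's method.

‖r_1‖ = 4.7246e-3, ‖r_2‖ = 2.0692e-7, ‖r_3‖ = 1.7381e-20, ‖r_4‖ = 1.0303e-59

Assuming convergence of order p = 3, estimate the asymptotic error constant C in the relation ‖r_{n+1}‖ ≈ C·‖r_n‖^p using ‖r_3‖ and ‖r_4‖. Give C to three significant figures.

1.96

C ≈ ‖r_4‖ / ‖r_3‖^3
  = 1.0303e-59 / (1.7381e-20)^3
  = 1.0303e-59 / 5.25079e-60 ≈ 1.9622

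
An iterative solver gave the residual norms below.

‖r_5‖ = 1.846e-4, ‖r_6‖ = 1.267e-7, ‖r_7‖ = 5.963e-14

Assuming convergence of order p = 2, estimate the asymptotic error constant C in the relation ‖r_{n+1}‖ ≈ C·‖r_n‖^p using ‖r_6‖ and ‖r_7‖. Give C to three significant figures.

C ≈ ‖r_7‖ / ‖r_6‖^2
  = 5.963e-14 / (1.267e-7)^2
  = 5.963e-14 / 1.60529e-14 ≈ 3.7146

3.71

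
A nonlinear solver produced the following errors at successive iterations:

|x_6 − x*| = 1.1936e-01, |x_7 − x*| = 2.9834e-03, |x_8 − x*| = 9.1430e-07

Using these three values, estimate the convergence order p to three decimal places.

2.193

p ≈ ln(|x_8 − x*|/|x_7 − x*|) / ln(|x_7 − x*|/|x_6 − x*|)
  = ln(9.1430e-07/2.9834e-03) / ln(2.9834e-03/1.1936e-01)
  = ln(0.000306462) / ln(0.024995)
  = -8.090417 / -3.689079 ≈ 2.193072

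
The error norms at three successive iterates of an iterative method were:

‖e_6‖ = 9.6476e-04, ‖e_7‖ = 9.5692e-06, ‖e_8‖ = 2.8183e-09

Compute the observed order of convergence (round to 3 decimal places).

1.762

p ≈ ln(‖e_8‖/‖e_7‖) / ln(‖e_7‖/‖e_6‖)
  = ln(2.8183e-09/9.5692e-06) / ln(9.5692e-06/9.6476e-04)
  = ln(0.000294518) / ln(0.00991874)
  = -8.130170 / -4.613329 ≈ 1.762322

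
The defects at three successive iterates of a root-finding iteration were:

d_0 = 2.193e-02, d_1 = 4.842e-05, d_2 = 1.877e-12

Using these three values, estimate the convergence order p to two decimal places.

p ≈ ln(d_2/d_1) / ln(d_1/d_0)
  = ln(1.877e-12/4.842e-05) / ln(4.842e-05/2.193e-02)
  = ln(3.8765e-08) / ln(0.00220793)
  = -17.06575 / -6.11570 ≈ 2.79048

2.79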